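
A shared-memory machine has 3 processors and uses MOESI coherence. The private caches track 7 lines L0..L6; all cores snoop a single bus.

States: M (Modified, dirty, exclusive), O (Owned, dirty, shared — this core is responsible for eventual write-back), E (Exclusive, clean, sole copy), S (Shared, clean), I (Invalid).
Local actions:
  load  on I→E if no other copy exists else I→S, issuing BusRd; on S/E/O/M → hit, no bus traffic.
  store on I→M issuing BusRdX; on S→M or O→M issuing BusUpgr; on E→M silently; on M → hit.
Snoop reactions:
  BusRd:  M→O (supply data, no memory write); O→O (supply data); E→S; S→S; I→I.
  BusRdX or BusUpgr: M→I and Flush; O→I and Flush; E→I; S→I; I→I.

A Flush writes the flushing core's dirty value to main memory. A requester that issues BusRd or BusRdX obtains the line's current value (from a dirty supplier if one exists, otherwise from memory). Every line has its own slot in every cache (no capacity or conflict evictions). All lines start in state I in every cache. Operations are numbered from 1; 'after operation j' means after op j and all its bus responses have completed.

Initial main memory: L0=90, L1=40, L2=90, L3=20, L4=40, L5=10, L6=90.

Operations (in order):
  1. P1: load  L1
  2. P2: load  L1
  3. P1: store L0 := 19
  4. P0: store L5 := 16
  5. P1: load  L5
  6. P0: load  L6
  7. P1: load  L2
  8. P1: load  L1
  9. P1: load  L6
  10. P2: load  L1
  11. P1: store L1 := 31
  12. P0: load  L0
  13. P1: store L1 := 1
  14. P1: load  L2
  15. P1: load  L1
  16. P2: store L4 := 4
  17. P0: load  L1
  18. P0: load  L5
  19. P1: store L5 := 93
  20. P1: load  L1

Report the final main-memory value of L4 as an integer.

memory[L4] = 40

step 1: P1: load  L1  ⟶  IEI  (L1)  txn=BusRd  M[L1]=40
step 2: P2: load  L1  ⟶  ISS  (L1)  txn=BusRd  M[L1]=40
step 3: P1: store L0 := 19  ⟶  IMI  (L0)  txn=BusRdX  M[L0]=90
step 4: P0: store L5 := 16  ⟶  MII  (L5)  txn=BusRdX  M[L5]=10
step 5: P1: load  L5  ⟶  OSI  (L5)  txn=BusRd  M[L5]=10
step 6: P0: load  L6  ⟶  EII  (L6)  txn=BusRd  M[L6]=90
step 7: P1: load  L2  ⟶  IEI  (L2)  txn=BusRd  M[L2]=90
step 8: P1: load  L1  ⟶  ISS  (L1)  txn=∅  M[L1]=40
step 9: P1: load  L6  ⟶  SSI  (L6)  txn=BusRd  M[L6]=90
step 10: P2: load  L1  ⟶  ISS  (L1)  txn=∅  M[L1]=40
step 11: P1: store L1 := 31  ⟶  IMI  (L1)  txn=BusUpgr  M[L1]=40
step 12: P0: load  L0  ⟶  SOI  (L0)  txn=BusRd  M[L0]=90
step 13: P1: store L1 := 1  ⟶  IMI  (L1)  txn=∅  M[L1]=40
step 14: P1: load  L2  ⟶  IEI  (L2)  txn=∅  M[L2]=90
step 15: P1: load  L1  ⟶  IMI  (L1)  txn=∅  M[L1]=40
step 16: P2: store L4 := 4  ⟶  IIM  (L4)  txn=BusRdX  M[L4]=40
step 17: P0: load  L1  ⟶  SOI  (L1)  txn=BusRd  M[L1]=40
step 18: P0: load  L5  ⟶  OSI  (L5)  txn=∅  M[L5]=10
step 19: P1: store L5 := 93  ⟶  IMI  (L5)  txn=BusUpgr+Flush  M[L5]=16
step 20: P1: load  L1  ⟶  SOI  (L1)  txn=∅  M[L1]=40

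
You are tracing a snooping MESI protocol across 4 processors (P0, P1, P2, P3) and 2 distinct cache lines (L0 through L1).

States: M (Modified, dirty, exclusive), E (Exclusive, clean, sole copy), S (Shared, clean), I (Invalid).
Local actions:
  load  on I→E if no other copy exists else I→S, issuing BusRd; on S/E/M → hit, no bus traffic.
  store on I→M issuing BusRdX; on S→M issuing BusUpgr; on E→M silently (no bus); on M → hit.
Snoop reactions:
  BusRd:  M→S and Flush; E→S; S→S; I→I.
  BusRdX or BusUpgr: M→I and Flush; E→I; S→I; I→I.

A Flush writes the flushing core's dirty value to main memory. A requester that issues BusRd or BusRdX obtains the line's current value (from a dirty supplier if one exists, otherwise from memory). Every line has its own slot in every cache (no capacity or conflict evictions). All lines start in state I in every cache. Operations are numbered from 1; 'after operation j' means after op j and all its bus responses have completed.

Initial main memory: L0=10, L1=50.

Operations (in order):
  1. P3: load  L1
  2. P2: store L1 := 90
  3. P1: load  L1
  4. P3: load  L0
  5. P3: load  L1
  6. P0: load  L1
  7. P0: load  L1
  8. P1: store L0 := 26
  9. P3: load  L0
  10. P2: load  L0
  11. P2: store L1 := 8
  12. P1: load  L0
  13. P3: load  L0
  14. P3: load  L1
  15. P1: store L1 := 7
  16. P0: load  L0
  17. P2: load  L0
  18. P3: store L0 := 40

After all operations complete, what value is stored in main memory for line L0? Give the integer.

[1] P3: load  L1 | P0:I, P1:I, P2:I, P3:E(50) | bus: BusRd
[2] P2: store L1 := 90 | P0:I, P1:I, P2:M(90), P3:I | bus: BusRdX
[3] P1: load  L1 | P0:I, P1:S(90), P2:S(90), P3:I | bus: BusRd,Flush
[4] P3: load  L0 | P0:I, P1:I, P2:I, P3:E(10) | bus: BusRd
[5] P3: load  L1 | P0:I, P1:S(90), P2:S(90), P3:S(90) | bus: BusRd
[6] P0: load  L1 | P0:S(90), P1:S(90), P2:S(90), P3:S(90) | bus: BusRd
[7] P0: load  L1 | P0:S(90), P1:S(90), P2:S(90), P3:S(90) | bus: none
[8] P1: store L0 := 26 | P0:I, P1:M(26), P2:I, P3:I | bus: BusRdX
[9] P3: load  L0 | P0:I, P1:S(26), P2:I, P3:S(26) | bus: BusRd,Flush
[10] P2: load  L0 | P0:I, P1:S(26), P2:S(26), P3:S(26) | bus: BusRd
[11] P2: store L1 := 8 | P0:I, P1:I, P2:M(8), P3:I | bus: BusUpgr
[12] P1: load  L0 | P0:I, P1:S(26), P2:S(26), P3:S(26) | bus: none
[13] P3: load  L0 | P0:I, P1:S(26), P2:S(26), P3:S(26) | bus: none
[14] P3: load  L1 | P0:I, P1:I, P2:S(8), P3:S(8) | bus: BusRd,Flush
[15] P1: store L1 := 7 | P0:I, P1:M(7), P2:I, P3:I | bus: BusRdX
[16] P0: load  L0 | P0:S(26), P1:S(26), P2:S(26), P3:S(26) | bus: BusRd
[17] P2: load  L0 | P0:S(26), P1:S(26), P2:S(26), P3:S(26) | bus: none
[18] P3: store L0 := 40 | P0:I, P1:I, P2:I, P3:M(40) | bus: BusUpgr

memory[L0] = 26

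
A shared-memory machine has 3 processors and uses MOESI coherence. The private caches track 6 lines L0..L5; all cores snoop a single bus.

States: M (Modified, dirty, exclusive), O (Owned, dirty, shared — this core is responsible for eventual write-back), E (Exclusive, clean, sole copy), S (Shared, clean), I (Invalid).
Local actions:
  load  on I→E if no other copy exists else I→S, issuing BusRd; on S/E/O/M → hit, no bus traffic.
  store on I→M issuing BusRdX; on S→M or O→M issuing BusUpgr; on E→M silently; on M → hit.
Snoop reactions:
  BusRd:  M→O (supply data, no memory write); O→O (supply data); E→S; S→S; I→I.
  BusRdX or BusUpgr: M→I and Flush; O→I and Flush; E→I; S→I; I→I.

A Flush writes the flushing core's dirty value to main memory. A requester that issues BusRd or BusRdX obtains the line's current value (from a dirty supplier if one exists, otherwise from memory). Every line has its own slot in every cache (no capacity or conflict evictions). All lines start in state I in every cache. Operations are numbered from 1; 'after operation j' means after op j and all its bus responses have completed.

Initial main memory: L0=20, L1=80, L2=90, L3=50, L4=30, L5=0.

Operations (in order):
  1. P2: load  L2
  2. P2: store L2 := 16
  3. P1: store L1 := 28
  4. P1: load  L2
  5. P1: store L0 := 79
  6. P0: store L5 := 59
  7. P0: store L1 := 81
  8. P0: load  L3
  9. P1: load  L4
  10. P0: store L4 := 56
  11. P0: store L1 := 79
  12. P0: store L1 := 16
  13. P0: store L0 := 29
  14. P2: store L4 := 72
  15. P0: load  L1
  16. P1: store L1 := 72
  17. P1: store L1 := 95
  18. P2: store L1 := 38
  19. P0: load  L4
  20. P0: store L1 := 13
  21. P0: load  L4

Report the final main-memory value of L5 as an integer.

[1] P2: load  L2 | P0:I, P1:I, P2:E(90) | bus: BusRd
[2] P2: store L2 := 16 | P0:I, P1:I, P2:M(16) | bus: none
[3] P1: store L1 := 28 | P0:I, P1:M(28), P2:I | bus: BusRdX
[4] P1: load  L2 | P0:I, P1:S(16), P2:O(16) | bus: BusRd
[5] P1: store L0 := 79 | P0:I, P1:M(79), P2:I | bus: BusRdX
[6] P0: store L5 := 59 | P0:M(59), P1:I, P2:I | bus: BusRdX
[7] P0: store L1 := 81 | P0:M(81), P1:I, P2:I | bus: BusRdX,Flush
[8] P0: load  L3 | P0:E(50), P1:I, P2:I | bus: BusRd
[9] P1: load  L4 | P0:I, P1:E(30), P2:I | bus: BusRd
[10] P0: store L4 := 56 | P0:M(56), P1:I, P2:I | bus: BusRdX
[11] P0: store L1 := 79 | P0:M(79), P1:I, P2:I | bus: none
[12] P0: store L1 := 16 | P0:M(16), P1:I, P2:I | bus: none
[13] P0: store L0 := 29 | P0:M(29), P1:I, P2:I | bus: BusRdX,Flush
[14] P2: store L4 := 72 | P0:I, P1:I, P2:M(72) | bus: BusRdX,Flush
[15] P0: load  L1 | P0:M(16), P1:I, P2:I | bus: none
[16] P1: store L1 := 72 | P0:I, P1:M(72), P2:I | bus: BusRdX,Flush
[17] P1: store L1 := 95 | P0:I, P1:M(95), P2:I | bus: none
[18] P2: store L1 := 38 | P0:I, P1:I, P2:M(38) | bus: BusRdX,Flush
[19] P0: load  L4 | P0:S(72), P1:I, P2:O(72) | bus: BusRd
[20] P0: store L1 := 13 | P0:M(13), P1:I, P2:I | bus: BusRdX,Flush
[21] P0: load  L4 | P0:S(72), P1:I, P2:O(72) | bus: none

memory[L5] = 0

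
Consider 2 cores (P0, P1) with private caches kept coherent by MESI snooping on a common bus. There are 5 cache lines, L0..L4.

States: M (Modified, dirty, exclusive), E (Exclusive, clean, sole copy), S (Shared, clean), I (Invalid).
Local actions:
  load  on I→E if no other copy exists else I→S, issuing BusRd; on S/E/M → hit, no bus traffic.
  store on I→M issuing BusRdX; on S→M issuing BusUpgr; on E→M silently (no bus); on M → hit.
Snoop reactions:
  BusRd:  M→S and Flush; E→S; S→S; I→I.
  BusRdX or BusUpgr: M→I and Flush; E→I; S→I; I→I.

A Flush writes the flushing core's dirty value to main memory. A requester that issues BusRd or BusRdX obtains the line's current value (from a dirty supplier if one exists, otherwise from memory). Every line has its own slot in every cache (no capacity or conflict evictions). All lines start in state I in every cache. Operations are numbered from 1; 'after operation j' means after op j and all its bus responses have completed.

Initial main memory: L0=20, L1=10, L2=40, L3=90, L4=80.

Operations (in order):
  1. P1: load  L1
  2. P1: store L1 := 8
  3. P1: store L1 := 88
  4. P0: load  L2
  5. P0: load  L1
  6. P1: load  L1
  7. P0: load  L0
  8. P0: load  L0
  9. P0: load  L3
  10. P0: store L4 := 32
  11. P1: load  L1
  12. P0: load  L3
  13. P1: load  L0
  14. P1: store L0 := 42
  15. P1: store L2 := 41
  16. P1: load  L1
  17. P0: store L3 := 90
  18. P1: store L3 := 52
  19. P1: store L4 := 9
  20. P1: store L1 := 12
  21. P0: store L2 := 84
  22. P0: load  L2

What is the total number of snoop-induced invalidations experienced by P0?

invalidations = 5

1. P1: load  L1  bus=[BusRd]  L1: P0=I P1=E  mem[L1]=10
2. P1: store L1 := 8  bus=[-]  L1: P0=I P1=M  mem[L1]=10
3. P1: store L1 := 88  bus=[-]  L1: P0=I P1=M  mem[L1]=10
4. P0: load  L2  bus=[BusRd]  L2: P0=E P1=I  mem[L2]=40
5. P0: load  L1  bus=[BusRd,Flush]  L1: P0=S P1=S  mem[L1]=88
6. P1: load  L1  bus=[-]  L1: P0=S P1=S  mem[L1]=88
7. P0: load  L0  bus=[BusRd]  L0: P0=E P1=I  mem[L0]=20
8. P0: load  L0  bus=[-]  L0: P0=E P1=I  mem[L0]=20
9. P0: load  L3  bus=[BusRd]  L3: P0=E P1=I  mem[L3]=90
10. P0: store L4 := 32  bus=[BusRdX]  L4: P0=M P1=I  mem[L4]=80
11. P1: load  L1  bus=[-]  L1: P0=S P1=S  mem[L1]=88
12. P0: load  L3  bus=[-]  L3: P0=E P1=I  mem[L3]=90
13. P1: load  L0  bus=[BusRd]  L0: P0=S P1=S  mem[L0]=20
14. P1: store L0 := 42  bus=[BusUpgr]  L0: P0=I P1=M  mem[L0]=20
15. P1: store L2 := 41  bus=[BusRdX]  L2: P0=I P1=M  mem[L2]=40
16. P1: load  L1  bus=[-]  L1: P0=S P1=S  mem[L1]=88
17. P0: store L3 := 90  bus=[-]  L3: P0=M P1=I  mem[L3]=90
18. P1: store L3 := 52  bus=[BusRdX,Flush]  L3: P0=I P1=M  mem[L3]=90
19. P1: store L4 := 9  bus=[BusRdX,Flush]  L4: P0=I P1=M  mem[L4]=32
20. P1: store L1 := 12  bus=[BusUpgr]  L1: P0=I P1=M  mem[L1]=88
21. P0: store L2 := 84  bus=[BusRdX,Flush]  L2: P0=M P1=I  mem[L2]=41
22. P0: load  L2  bus=[-]  L2: P0=M P1=I  mem[L2]=41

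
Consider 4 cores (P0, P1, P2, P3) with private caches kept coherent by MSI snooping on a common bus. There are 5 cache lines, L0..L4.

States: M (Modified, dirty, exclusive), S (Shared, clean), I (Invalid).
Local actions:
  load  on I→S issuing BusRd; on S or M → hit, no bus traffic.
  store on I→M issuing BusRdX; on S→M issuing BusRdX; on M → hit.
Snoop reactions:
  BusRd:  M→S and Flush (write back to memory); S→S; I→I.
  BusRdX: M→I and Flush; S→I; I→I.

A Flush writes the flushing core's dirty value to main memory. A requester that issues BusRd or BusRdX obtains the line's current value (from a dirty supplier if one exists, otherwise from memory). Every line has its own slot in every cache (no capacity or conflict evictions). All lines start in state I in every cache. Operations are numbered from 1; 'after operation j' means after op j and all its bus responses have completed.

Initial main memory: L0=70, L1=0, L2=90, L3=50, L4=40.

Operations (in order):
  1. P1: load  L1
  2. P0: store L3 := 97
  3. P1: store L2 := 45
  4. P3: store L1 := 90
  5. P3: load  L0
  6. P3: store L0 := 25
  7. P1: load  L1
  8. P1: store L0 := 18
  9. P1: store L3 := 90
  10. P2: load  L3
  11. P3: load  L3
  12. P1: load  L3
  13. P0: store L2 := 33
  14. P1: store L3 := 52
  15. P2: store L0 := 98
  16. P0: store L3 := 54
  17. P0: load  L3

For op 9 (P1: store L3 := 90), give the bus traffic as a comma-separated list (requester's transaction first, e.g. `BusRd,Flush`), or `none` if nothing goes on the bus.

step 1: P1: load  L1  ⟶  ISII  (L1)  txn=BusRd  M[L1]=0
step 2: P0: store L3 := 97  ⟶  MIII  (L3)  txn=BusRdX  M[L3]=50
step 3: P1: store L2 := 45  ⟶  IMII  (L2)  txn=BusRdX  M[L2]=90
step 4: P3: store L1 := 90  ⟶  IIIM  (L1)  txn=BusRdX  M[L1]=0
step 5: P3: load  L0  ⟶  IIIS  (L0)  txn=BusRd  M[L0]=70
step 6: P3: store L0 := 25  ⟶  IIIM  (L0)  txn=BusRdX  M[L0]=70
step 7: P1: load  L1  ⟶  ISIS  (L1)  txn=BusRd+Flush  M[L1]=90
step 8: P1: store L0 := 18  ⟶  IMII  (L0)  txn=BusRdX+Flush  M[L0]=25
step 9: P1: store L3 := 90  ⟶  IMII  (L3)  txn=BusRdX+Flush  M[L3]=97
step 10: P2: load  L3  ⟶  ISSI  (L3)  txn=BusRd+Flush  M[L3]=90
step 11: P3: load  L3  ⟶  ISSS  (L3)  txn=BusRd  M[L3]=90
step 12: P1: load  L3  ⟶  ISSS  (L3)  txn=∅  M[L3]=90
step 13: P0: store L2 := 33  ⟶  MIII  (L2)  txn=BusRdX+Flush  M[L2]=45
step 14: P1: store L3 := 52  ⟶  IMII  (L3)  txn=BusRdX  M[L3]=90
step 15: P2: store L0 := 98  ⟶  IIMI  (L0)  txn=BusRdX+Flush  M[L0]=18
step 16: P0: store L3 := 54  ⟶  MIII  (L3)  txn=BusRdX+Flush  M[L3]=52
step 17: P0: load  L3  ⟶  MIII  (L3)  txn=∅  M[L3]=52

bus = BusRdX,Flush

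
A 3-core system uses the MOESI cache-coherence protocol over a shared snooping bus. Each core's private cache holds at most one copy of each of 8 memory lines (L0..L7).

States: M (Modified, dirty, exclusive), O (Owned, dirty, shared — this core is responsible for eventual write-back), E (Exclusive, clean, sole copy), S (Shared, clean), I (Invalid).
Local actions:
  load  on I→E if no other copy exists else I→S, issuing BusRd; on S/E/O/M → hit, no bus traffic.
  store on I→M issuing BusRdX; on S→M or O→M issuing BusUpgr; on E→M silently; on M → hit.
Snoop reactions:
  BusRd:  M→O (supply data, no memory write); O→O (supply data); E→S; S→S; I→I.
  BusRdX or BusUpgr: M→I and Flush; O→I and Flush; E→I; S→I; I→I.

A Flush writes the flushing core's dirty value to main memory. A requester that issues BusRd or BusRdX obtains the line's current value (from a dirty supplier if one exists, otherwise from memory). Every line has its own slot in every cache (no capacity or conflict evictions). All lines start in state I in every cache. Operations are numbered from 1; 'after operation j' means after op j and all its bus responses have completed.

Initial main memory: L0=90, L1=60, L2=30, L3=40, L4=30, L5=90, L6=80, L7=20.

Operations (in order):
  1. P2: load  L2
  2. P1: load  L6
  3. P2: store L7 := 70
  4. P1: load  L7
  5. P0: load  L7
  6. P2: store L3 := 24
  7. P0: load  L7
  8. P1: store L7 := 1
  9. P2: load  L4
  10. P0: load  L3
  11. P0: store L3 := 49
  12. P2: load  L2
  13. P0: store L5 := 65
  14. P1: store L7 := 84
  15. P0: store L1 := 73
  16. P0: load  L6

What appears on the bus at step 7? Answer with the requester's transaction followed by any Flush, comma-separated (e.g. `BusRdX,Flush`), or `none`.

step 1: P2: load  L2  ⟶  IIE  (L2)  txn=BusRd  M[L2]=30
step 2: P1: load  L6  ⟶  IEI  (L6)  txn=BusRd  M[L6]=80
step 3: P2: store L7 := 70  ⟶  IIM  (L7)  txn=BusRdX  M[L7]=20
step 4: P1: load  L7  ⟶  ISO  (L7)  txn=BusRd  M[L7]=20
step 5: P0: load  L7  ⟶  SSO  (L7)  txn=BusRd  M[L7]=20
step 6: P2: store L3 := 24  ⟶  IIM  (L3)  txn=BusRdX  M[L3]=40
step 7: P0: load  L7  ⟶  SSO  (L7)  txn=∅  M[L7]=20
step 8: P1: store L7 := 1  ⟶  IMI  (L7)  txn=BusUpgr+Flush  M[L7]=70
step 9: P2: load  L4  ⟶  IIE  (L4)  txn=BusRd  M[L4]=30
step 10: P0: load  L3  ⟶  SIO  (L3)  txn=BusRd  M[L3]=40
step 11: P0: store L3 := 49  ⟶  MII  (L3)  txn=BusUpgr+Flush  M[L3]=24
step 12: P2: load  L2  ⟶  IIE  (L2)  txn=∅  M[L2]=30
step 13: P0: store L5 := 65  ⟶  MII  (L5)  txn=BusRdX  M[L5]=90
step 14: P1: store L7 := 84  ⟶  IMI  (L7)  txn=∅  M[L7]=70
step 15: P0: store L1 := 73  ⟶  MII  (L1)  txn=BusRdX  M[L1]=60
step 16: P0: load  L6  ⟶  SSI  (L6)  txn=BusRd  M[L6]=80

bus = none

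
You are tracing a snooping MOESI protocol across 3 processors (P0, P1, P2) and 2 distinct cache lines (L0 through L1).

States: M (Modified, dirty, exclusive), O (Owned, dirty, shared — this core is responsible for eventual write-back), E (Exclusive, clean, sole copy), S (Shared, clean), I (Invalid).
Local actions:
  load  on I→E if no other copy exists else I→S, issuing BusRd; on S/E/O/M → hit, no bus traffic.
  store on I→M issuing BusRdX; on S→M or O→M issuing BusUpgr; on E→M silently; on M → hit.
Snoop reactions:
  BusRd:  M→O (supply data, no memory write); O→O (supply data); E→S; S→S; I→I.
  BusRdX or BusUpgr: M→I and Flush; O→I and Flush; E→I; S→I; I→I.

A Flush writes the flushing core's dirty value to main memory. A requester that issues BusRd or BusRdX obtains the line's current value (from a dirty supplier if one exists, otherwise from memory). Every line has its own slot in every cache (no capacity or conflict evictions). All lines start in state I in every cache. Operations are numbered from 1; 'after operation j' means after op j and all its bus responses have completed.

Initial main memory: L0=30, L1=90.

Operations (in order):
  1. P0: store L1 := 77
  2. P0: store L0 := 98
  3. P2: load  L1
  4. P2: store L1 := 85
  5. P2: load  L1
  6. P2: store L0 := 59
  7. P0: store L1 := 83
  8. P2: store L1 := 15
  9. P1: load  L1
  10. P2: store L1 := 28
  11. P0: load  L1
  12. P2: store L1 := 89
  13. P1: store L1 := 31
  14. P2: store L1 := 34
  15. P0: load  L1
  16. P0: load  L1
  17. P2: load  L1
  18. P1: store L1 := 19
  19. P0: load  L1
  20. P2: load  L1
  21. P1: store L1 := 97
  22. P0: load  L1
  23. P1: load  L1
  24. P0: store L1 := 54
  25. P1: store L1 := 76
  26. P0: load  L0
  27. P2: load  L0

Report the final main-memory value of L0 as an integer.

memory[L0] = 98

step 1: P0: store L1 := 77  ⟶  MII  (L1)  txn=BusRdX  M[L1]=90
step 2: P0: store L0 := 98  ⟶  MII  (L0)  txn=BusRdX  M[L0]=30
step 3: P2: load  L1  ⟶  OIS  (L1)  txn=BusRd  M[L1]=90
step 4: P2: store L1 := 85  ⟶  IIM  (L1)  txn=BusUpgr+Flush  M[L1]=77
step 5: P2: load  L1  ⟶  IIM  (L1)  txn=∅  M[L1]=77
step 6: P2: store L0 := 59  ⟶  IIM  (L0)  txn=BusRdX+Flush  M[L0]=98
step 7: P0: store L1 := 83  ⟶  MII  (L1)  txn=BusRdX+Flush  M[L1]=85
step 8: P2: store L1 := 15  ⟶  IIM  (L1)  txn=BusRdX+Flush  M[L1]=83
step 9: P1: load  L1  ⟶  ISO  (L1)  txn=BusRd  M[L1]=83
step 10: P2: store L1 := 28  ⟶  IIM  (L1)  txn=BusUpgr  M[L1]=83
step 11: P0: load  L1  ⟶  SIO  (L1)  txn=BusRd  M[L1]=83
step 12: P2: store L1 := 89  ⟶  IIM  (L1)  txn=BusUpgr  M[L1]=83
step 13: P1: store L1 := 31  ⟶  IMI  (L1)  txn=BusRdX+Flush  M[L1]=89
step 14: P2: store L1 := 34  ⟶  IIM  (L1)  txn=BusRdX+Flush  M[L1]=31
step 15: P0: load  L1  ⟶  SIO  (L1)  txn=BusRd  M[L1]=31
step 16: P0: load  L1  ⟶  SIO  (L1)  txn=∅  M[L1]=31
step 17: P2: load  L1  ⟶  SIO  (L1)  txn=∅  M[L1]=31
step 18: P1: store L1 := 19  ⟶  IMI  (L1)  txn=BusRdX+Flush  M[L1]=34
step 19: P0: load  L1  ⟶  SOI  (L1)  txn=BusRd  M[L1]=34
step 20: P2: load  L1  ⟶  SOS  (L1)  txn=BusRd  M[L1]=34
step 21: P1: store L1 := 97  ⟶  IMI  (L1)  txn=BusUpgr  M[L1]=34
step 22: P0: load  L1  ⟶  SOI  (L1)  txn=BusRd  M[L1]=34
step 23: P1: load  L1  ⟶  SOI  (L1)  txn=∅  M[L1]=34
step 24: P0: store L1 := 54  ⟶  MII  (L1)  txn=BusUpgr+Flush  M[L1]=97
step 25: P1: store L1 := 76  ⟶  IMI  (L1)  txn=BusRdX+Flush  M[L1]=54
step 26: P0: load  L0  ⟶  SIO  (L0)  txn=BusRd  M[L0]=98
step 27: P2: load  L0  ⟶  SIO  (L0)  txn=∅  M[L0]=98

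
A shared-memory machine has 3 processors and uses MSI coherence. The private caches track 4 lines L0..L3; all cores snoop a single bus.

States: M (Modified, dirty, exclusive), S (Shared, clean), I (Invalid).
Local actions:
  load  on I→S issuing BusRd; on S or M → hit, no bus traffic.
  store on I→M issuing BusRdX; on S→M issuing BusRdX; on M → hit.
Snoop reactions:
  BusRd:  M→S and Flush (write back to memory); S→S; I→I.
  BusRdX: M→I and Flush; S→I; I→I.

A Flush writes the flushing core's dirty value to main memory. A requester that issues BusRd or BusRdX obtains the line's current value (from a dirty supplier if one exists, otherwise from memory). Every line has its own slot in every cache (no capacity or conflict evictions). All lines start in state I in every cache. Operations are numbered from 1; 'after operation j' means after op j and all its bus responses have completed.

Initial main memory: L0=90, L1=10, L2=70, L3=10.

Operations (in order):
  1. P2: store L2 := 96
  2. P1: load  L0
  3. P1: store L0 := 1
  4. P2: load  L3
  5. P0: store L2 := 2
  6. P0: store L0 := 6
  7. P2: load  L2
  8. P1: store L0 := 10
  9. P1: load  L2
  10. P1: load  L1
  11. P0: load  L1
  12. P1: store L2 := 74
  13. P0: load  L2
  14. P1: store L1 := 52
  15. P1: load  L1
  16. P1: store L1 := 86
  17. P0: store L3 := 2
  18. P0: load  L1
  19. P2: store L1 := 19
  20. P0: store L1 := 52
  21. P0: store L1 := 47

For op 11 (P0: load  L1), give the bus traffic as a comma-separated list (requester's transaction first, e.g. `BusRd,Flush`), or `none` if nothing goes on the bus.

bus = BusRd

  op1 P2: store L2 := 96 → I/I/M on L2; bus BusRdX; mem=70
  op2 P1: load  L0 → I/S/I on L0; bus BusRd; mem=90
  op3 P1: store L0 := 1 → I/M/I on L0; bus BusRdX; mem=90
  op4 P2: load  L3 → I/I/S on L3; bus BusRd; mem=10
  op5 P0: store L2 := 2 → M/I/I on L2; bus BusRdX Flush; mem=96
  op6 P0: store L0 := 6 → M/I/I on L0; bus BusRdX Flush; mem=1
  op7 P2: load  L2 → S/I/S on L2; bus BusRd Flush; mem=2
  op8 P1: store L0 := 10 → I/M/I on L0; bus BusRdX Flush; mem=6
  op9 P1: load  L2 → S/S/S on L2; bus BusRd; mem=2
  op10 P1: load  L1 → I/S/I on L1; bus BusRd; mem=10
  op11 P0: load  L1 → S/S/I on L1; bus BusRd; mem=10
  op12 P1: store L2 := 74 → I/M/I on L2; bus BusRdX; mem=2
  op13 P0: load  L2 → S/S/I on L2; bus BusRd Flush; mem=74
  op14 P1: store L1 := 52 → I/M/I on L1; bus BusRdX; mem=10
  op15 P1: load  L1 → I/M/I on L1; bus (none); mem=10
  op16 P1: store L1 := 86 → I/M/I on L1; bus (none); mem=10
  op17 P0: store L3 := 2 → M/I/I on L3; bus BusRdX; mem=10
  op18 P0: load  L1 → S/S/I on L1; bus BusRd Flush; mem=86
  op19 P2: store L1 := 19 → I/I/M on L1; bus BusRdX; mem=86
  op20 P0: store L1 := 52 → M/I/I on L1; bus BusRdX Flush; mem=19
  op21 P0: store L1 := 47 → M/I/I on L1; bus (none); mem=19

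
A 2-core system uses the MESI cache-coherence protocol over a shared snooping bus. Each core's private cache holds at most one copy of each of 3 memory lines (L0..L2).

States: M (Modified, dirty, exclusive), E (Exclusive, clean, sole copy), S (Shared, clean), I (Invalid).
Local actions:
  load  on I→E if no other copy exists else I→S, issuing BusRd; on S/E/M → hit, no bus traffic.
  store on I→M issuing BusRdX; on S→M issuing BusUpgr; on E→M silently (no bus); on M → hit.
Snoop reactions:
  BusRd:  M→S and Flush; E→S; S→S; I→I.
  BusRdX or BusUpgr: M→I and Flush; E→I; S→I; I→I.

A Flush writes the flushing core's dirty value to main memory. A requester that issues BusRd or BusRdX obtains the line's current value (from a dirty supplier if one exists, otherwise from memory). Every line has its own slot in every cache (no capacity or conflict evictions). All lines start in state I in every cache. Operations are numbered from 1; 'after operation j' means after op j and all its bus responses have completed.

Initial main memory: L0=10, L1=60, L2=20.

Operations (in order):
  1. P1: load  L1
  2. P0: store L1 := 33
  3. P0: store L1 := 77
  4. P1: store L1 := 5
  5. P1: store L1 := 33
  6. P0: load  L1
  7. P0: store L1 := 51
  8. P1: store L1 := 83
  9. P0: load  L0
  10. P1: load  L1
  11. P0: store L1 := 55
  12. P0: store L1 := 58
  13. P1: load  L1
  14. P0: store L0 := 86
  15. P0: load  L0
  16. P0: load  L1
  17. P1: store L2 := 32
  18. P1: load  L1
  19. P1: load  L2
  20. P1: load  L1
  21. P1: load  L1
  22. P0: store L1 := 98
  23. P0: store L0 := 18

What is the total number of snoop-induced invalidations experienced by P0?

  op1 P1: load  L1 → I/E on L1; bus BusRd; mem=60
  op2 P0: store L1 := 33 → M/I on L1; bus BusRdX; mem=60
  op3 P0: store L1 := 77 → M/I on L1; bus (none); mem=60
  op4 P1: store L1 := 5 → I/M on L1; bus BusRdX Flush; mem=77
  op5 P1: store L1 := 33 → I/M on L1; bus (none); mem=77
  op6 P0: load  L1 → S/S on L1; bus BusRd Flush; mem=33
  op7 P0: store L1 := 51 → M/I on L1; bus BusUpgr; mem=33
  op8 P1: store L1 := 83 → I/M on L1; bus BusRdX Flush; mem=51
  op9 P0: load  L0 → E/I on L0; bus BusRd; mem=10
  op10 P1: load  L1 → I/M on L1; bus (none); mem=51
  op11 P0: store L1 := 55 → M/I on L1; bus BusRdX Flush; mem=83
  op12 P0: store L1 := 58 → M/I on L1; bus (none); mem=83
  op13 P1: load  L1 → S/S on L1; bus BusRd Flush; mem=58
  op14 P0: store L0 := 86 → M/I on L0; bus (none); mem=10
  op15 P0: load  L0 → M/I on L0; bus (none); mem=10
  op16 P0: load  L1 → S/S on L1; bus (none); mem=58
  op17 P1: store L2 := 32 → I/M on L2; bus BusRdX; mem=20
  op18 P1: load  L1 → S/S on L1; bus (none); mem=58
  op19 P1: load  L2 → I/M on L2; bus (none); mem=20
  op20 P1: load  L1 → S/S on L1; bus (none); mem=58
  op21 P1: load  L1 → S/S on L1; bus (none); mem=58
  op22 P0: store L1 := 98 → M/I on L1; bus BusUpgr; mem=58
  op23 P0: store L0 := 18 → M/I on L0; bus (none); mem=10

invalidations = 2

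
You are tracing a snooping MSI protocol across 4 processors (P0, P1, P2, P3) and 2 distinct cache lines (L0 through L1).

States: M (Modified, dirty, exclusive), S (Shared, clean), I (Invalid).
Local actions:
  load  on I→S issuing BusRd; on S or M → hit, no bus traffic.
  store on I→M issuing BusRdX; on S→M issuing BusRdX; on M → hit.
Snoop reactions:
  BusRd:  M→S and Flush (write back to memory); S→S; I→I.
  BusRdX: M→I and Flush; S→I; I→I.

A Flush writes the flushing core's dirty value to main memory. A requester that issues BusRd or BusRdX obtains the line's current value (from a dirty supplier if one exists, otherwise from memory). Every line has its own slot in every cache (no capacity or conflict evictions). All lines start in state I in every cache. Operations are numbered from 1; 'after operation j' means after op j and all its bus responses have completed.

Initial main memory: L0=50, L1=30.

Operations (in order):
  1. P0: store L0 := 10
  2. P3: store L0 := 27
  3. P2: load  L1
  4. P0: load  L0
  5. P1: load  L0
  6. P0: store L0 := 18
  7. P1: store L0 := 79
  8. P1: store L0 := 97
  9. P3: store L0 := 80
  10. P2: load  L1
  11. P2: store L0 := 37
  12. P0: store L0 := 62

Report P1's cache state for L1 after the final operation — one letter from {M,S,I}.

state = I

step 1: P0: store L0 := 10  ⟶  MIII  (L0)  txn=BusRdX  M[L0]=50
step 2: P3: store L0 := 27  ⟶  IIIM  (L0)  txn=BusRdX+Flush  M[L0]=10
step 3: P2: load  L1  ⟶  IISI  (L1)  txn=BusRd  M[L1]=30
step 4: P0: load  L0  ⟶  SIIS  (L0)  txn=BusRd+Flush  M[L0]=27
step 5: P1: load  L0  ⟶  SSIS  (L0)  txn=BusRd  M[L0]=27
step 6: P0: store L0 := 18  ⟶  MIII  (L0)  txn=BusRdX  M[L0]=27
step 7: P1: store L0 := 79  ⟶  IMII  (L0)  txn=BusRdX+Flush  M[L0]=18
step 8: P1: store L0 := 97  ⟶  IMII  (L0)  txn=∅  M[L0]=18
step 9: P3: store L0 := 80  ⟶  IIIM  (L0)  txn=BusRdX+Flush  M[L0]=97
step 10: P2: load  L1  ⟶  IISI  (L1)  txn=∅  M[L1]=30
step 11: P2: store L0 := 37  ⟶  IIMI  (L0)  txn=BusRdX+Flush  M[L0]=80
step 12: P0: store L0 := 62  ⟶  MIII  (L0)  txn=BusRdX+Flush  M[L0]=37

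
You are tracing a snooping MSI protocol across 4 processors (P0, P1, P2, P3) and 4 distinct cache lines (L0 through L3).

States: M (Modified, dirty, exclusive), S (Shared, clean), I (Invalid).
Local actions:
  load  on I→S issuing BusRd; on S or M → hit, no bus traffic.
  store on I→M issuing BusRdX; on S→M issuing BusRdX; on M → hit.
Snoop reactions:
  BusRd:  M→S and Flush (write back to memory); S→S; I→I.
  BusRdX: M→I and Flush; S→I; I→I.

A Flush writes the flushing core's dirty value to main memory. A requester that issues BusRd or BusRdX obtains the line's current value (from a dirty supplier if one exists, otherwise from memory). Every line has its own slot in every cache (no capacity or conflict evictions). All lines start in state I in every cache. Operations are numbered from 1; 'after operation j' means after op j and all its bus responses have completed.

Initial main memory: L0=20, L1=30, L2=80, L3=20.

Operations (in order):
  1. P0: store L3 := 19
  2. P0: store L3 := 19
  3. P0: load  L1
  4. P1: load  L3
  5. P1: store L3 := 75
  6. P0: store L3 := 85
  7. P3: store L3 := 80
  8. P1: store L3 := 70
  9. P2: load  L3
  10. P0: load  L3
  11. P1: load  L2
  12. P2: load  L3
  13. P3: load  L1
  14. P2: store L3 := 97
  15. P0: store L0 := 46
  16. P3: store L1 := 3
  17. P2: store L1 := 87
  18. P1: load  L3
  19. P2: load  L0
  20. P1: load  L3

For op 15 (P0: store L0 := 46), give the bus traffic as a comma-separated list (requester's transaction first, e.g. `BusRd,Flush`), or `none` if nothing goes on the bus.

  op1 P0: store L3 := 19 → M/I/I/I on L3; bus BusRdX; mem=20
  op2 P0: store L3 := 19 → M/I/I/I on L3; bus (none); mem=20
  op3 P0: load  L1 → S/I/I/I on L1; bus BusRd; mem=30
  op4 P1: load  L3 → S/S/I/I on L3; bus BusRd Flush; mem=19
  op5 P1: store L3 := 75 → I/M/I/I on L3; bus BusRdX; mem=19
  op6 P0: store L3 := 85 → M/I/I/I on L3; bus BusRdX Flush; mem=75
  op7 P3: store L3 := 80 → I/I/I/M on L3; bus BusRdX Flush; mem=85
  op8 P1: store L3 := 70 → I/M/I/I on L3; bus BusRdX Flush; mem=80
  op9 P2: load  L3 → I/S/S/I on L3; bus BusRd Flush; mem=70
  op10 P0: load  L3 → S/S/S/I on L3; bus BusRd; mem=70
  op11 P1: load  L2 → I/S/I/I on L2; bus BusRd; mem=80
  op12 P2: load  L3 → S/S/S/I on L3; bus (none); mem=70
  op13 P3: load  L1 → S/I/I/S on L1; bus BusRd; mem=30
  op14 P2: store L3 := 97 → I/I/M/I on L3; bus BusRdX; mem=70
  op15 P0: store L0 := 46 → M/I/I/I on L0; bus BusRdX; mem=20
  op16 P3: store L1 := 3 → I/I/I/M on L1; bus BusRdX; mem=30
  op17 P2: store L1 := 87 → I/I/M/I on L1; bus BusRdX Flush; mem=3
  op18 P1: load  L3 → I/S/S/I on L3; bus BusRd Flush; mem=97
  op19 P2: load  L0 → S/I/S/I on L0; bus BusRd Flush; mem=46
  op20 P1: load  L3 → I/S/S/I on L3; bus (none); mem=97

bus = BusRdX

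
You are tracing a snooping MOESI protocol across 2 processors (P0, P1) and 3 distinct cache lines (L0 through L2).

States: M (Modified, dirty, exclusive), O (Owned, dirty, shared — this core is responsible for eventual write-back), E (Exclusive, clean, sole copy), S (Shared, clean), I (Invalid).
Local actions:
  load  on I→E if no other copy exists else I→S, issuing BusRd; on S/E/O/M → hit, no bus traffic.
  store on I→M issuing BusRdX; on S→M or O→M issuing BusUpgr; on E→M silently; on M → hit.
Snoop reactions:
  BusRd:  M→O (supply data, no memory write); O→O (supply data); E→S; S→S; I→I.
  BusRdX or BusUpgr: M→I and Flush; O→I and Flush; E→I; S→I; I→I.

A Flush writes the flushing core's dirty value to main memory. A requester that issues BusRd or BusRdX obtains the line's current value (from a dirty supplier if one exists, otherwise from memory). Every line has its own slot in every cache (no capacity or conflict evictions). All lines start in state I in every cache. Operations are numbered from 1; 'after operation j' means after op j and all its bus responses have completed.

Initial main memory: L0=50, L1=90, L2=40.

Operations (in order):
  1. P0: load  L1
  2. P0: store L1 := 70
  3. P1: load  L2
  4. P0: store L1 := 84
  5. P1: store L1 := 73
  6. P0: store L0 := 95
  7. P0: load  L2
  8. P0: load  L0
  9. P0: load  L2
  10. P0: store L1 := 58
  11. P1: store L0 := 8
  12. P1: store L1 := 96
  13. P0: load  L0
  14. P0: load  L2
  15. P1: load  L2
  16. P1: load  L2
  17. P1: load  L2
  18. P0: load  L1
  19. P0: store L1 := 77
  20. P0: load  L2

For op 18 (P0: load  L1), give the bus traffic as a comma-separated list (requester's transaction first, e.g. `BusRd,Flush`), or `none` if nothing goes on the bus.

1. P0: load  L1  bus=[BusRd]  L1: P0=E P1=I  mem[L1]=90
2. P0: store L1 := 70  bus=[-]  L1: P0=M P1=I  mem[L1]=90
3. P1: load  L2  bus=[BusRd]  L2: P0=I P1=E  mem[L2]=40
4. P0: store L1 := 84  bus=[-]  L1: P0=M P1=I  mem[L1]=90
5. P1: store L1 := 73  bus=[BusRdX,Flush]  L1: P0=I P1=M  mem[L1]=84
6. P0: store L0 := 95  bus=[BusRdX]  L0: P0=M P1=I  mem[L0]=50
7. P0: load  L2  bus=[BusRd]  L2: P0=S P1=S  mem[L2]=40
8. P0: load  L0  bus=[-]  L0: P0=M P1=I  mem[L0]=50
9. P0: load  L2  bus=[-]  L2: P0=S P1=S  mem[L2]=40
10. P0: store L1 := 58  bus=[BusRdX,Flush]  L1: P0=M P1=I  mem[L1]=73
11. P1: store L0 := 8  bus=[BusRdX,Flush]  L0: P0=I P1=M  mem[L0]=95
12. P1: store L1 := 96  bus=[BusRdX,Flush]  L1: P0=I P1=M  mem[L1]=58
13. P0: load  L0  bus=[BusRd]  L0: P0=S P1=O  mem[L0]=95
14. P0: load  L2  bus=[-]  L2: P0=S P1=S  mem[L2]=40
15. P1: load  L2  bus=[-]  L2: P0=S P1=S  mem[L2]=40
16. P1: load  L2  bus=[-]  L2: P0=S P1=S  mem[L2]=40
17. P1: load  L2  bus=[-]  L2: P0=S P1=S  mem[L2]=40
18. P0: load  L1  bus=[BusRd]  L1: P0=S P1=O  mem[L1]=58
19. P0: store L1 := 77  bus=[BusUpgr,Flush]  L1: P0=M P1=I  mem[L1]=96
20. P0: load  L2  bus=[-]  L2: P0=S P1=S  mem[L2]=40

bus = BusRd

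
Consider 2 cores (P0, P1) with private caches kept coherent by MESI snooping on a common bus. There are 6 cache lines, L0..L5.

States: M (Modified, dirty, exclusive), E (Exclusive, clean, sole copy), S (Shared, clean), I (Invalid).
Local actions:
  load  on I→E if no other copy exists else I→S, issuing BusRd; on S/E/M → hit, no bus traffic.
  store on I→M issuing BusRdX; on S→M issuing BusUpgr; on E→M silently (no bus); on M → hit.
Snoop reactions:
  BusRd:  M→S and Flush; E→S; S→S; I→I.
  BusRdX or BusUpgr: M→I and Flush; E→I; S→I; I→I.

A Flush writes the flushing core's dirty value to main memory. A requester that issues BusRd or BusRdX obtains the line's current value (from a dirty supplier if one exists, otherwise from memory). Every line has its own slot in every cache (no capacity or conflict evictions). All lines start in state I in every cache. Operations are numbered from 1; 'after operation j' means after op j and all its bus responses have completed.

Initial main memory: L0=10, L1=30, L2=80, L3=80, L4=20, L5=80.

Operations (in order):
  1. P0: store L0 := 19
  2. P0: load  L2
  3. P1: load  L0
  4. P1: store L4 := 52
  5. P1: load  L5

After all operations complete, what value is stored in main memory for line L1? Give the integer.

  op1 P0: store L0 := 19 → M/I on L0; bus BusRdX; mem=10
  op2 P0: load  L2 → E/I on L2; bus BusRd; mem=80
  op3 P1: load  L0 → S/S on L0; bus BusRd Flush; mem=19
  op4 P1: store L4 := 52 → I/M on L4; bus BusRdX; mem=20
  op5 P1: load  L5 → I/E on L5; bus BusRd; mem=80

memory[L1] = 30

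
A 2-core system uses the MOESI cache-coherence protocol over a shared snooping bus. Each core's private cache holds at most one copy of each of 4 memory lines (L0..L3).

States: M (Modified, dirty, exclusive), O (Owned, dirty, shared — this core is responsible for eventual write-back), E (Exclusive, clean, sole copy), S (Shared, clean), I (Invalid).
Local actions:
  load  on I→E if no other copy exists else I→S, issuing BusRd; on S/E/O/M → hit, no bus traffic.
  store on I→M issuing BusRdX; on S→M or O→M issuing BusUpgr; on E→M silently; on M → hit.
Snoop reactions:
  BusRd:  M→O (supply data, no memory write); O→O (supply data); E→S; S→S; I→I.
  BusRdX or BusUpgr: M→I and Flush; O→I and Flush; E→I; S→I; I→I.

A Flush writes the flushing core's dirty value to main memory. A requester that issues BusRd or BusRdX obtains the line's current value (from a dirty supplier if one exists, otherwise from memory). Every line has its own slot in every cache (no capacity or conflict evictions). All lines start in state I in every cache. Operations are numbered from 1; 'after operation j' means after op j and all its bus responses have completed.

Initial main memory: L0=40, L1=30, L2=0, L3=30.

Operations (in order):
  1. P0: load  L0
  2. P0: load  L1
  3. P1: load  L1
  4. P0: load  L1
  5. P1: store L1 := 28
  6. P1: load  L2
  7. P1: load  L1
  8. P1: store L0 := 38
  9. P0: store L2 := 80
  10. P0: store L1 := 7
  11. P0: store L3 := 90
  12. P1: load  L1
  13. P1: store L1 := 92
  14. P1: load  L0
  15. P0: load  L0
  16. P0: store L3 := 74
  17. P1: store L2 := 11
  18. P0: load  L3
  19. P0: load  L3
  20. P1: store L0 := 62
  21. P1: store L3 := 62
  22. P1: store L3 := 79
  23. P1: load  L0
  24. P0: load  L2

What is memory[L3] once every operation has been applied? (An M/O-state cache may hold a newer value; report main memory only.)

[1] P0: load  L0 | P0:E(40), P1:I | bus: BusRd
[2] P0: load  L1 | P0:E(30), P1:I | bus: BusRd
[3] P1: load  L1 | P0:S(30), P1:S(30) | bus: BusRd
[4] P0: load  L1 | P0:S(30), P1:S(30) | bus: none
[5] P1: store L1 := 28 | P0:I, P1:M(28) | bus: BusUpgr
[6] P1: load  L2 | P0:I, P1:E(0) | bus: BusRd
[7] P1: load  L1 | P0:I, P1:M(28) | bus: none
[8] P1: store L0 := 38 | P0:I, P1:M(38) | bus: BusRdX
[9] P0: store L2 := 80 | P0:M(80), P1:I | bus: BusRdX
[10] P0: store L1 := 7 | P0:M(7), P1:I | bus: BusRdX,Flush
[11] P0: store L3 := 90 | P0:M(90), P1:I | bus: BusRdX
[12] P1: load  L1 | P0:O(7), P1:S(7) | bus: BusRd
[13] P1: store L1 := 92 | P0:I, P1:M(92) | bus: BusUpgr,Flush
[14] P1: load  L0 | P0:I, P1:M(38) | bus: none
[15] P0: load  L0 | P0:S(38), P1:O(38) | bus: BusRd
[16] P0: store L3 := 74 | P0:M(74), P1:I | bus: none
[17] P1: store L2 := 11 | P0:I, P1:M(11) | bus: BusRdX,Flush
[18] P0: load  L3 | P0:M(74), P1:I | bus: none
[19] P0: load  L3 | P0:M(74), P1:I | bus: none
[20] P1: store L0 := 62 | P0:I, P1:M(62) | bus: BusUpgr
[21] P1: store L3 := 62 | P0:I, P1:M(62) | bus: BusRdX,Flush
[22] P1: store L3 := 79 | P0:I, P1:M(79) | bus: none
[23] P1: load  L0 | P0:I, P1:M(62) | bus: none
[24] P0: load  L2 | P0:S(11), P1:O(11) | bus: BusRd

memory[L3] = 74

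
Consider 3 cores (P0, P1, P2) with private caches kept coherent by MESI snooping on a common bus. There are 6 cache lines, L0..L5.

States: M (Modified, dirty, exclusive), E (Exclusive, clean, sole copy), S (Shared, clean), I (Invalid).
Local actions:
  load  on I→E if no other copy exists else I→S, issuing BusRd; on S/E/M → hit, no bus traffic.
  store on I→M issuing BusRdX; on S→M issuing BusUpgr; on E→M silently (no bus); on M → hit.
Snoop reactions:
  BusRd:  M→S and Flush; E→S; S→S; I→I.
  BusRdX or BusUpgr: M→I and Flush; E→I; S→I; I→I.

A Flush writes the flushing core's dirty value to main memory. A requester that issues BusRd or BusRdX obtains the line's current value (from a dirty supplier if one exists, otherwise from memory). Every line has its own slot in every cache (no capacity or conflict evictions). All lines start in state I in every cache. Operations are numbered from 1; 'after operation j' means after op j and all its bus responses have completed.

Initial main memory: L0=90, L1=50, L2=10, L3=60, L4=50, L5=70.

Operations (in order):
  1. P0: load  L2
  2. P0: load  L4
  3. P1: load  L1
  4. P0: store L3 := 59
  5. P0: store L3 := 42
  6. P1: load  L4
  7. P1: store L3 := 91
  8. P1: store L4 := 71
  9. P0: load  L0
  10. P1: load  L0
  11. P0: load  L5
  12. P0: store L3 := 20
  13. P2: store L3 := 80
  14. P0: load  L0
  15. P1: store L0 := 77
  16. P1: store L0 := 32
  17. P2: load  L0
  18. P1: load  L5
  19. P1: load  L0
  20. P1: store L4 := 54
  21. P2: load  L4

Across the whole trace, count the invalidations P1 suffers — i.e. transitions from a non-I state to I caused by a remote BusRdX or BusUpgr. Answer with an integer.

invalidations = 1

1. P0: load  L2  bus=[BusRd]  L2: P0=E P1=I P2=I  mem[L2]=10
2. P0: load  L4  bus=[BusRd]  L4: P0=E P1=I P2=I  mem[L4]=50
3. P1: load  L1  bus=[BusRd]  L1: P0=I P1=E P2=I  mem[L1]=50
4. P0: store L3 := 59  bus=[BusRdX]  L3: P0=M P1=I P2=I  mem[L3]=60
5. P0: store L3 := 42  bus=[-]  L3: P0=M P1=I P2=I  mem[L3]=60
6. P1: load  L4  bus=[BusRd]  L4: P0=S P1=S P2=I  mem[L4]=50
7. P1: store L3 := 91  bus=[BusRdX,Flush]  L3: P0=I P1=M P2=I  mem[L3]=42
8. P1: store L4 := 71  bus=[BusUpgr]  L4: P0=I P1=M P2=I  mem[L4]=50
9. P0: load  L0  bus=[BusRd]  L0: P0=E P1=I P2=I  mem[L0]=90
10. P1: load  L0  bus=[BusRd]  L0: P0=S P1=S P2=I  mem[L0]=90
11. P0: load  L5  bus=[BusRd]  L5: P0=E P1=I P2=I  mem[L5]=70
12. P0: store L3 := 20  bus=[BusRdX,Flush]  L3: P0=M P1=I P2=I  mem[L3]=91
13. P2: store L3 := 80  bus=[BusRdX,Flush]  L3: P0=I P1=I P2=M  mem[L3]=20
14. P0: load  L0  bus=[-]  L0: P0=S P1=S P2=I  mem[L0]=90
15. P1: store L0 := 77  bus=[BusUpgr]  L0: P0=I P1=M P2=I  mem[L0]=90
16. P1: store L0 := 32  bus=[-]  L0: P0=I P1=M P2=I  mem[L0]=90
17. P2: load  L0  bus=[BusRd,Flush]  L0: P0=I P1=S P2=S  mem[L0]=32
18. P1: load  L5  bus=[BusRd]  L5: P0=S P1=S P2=I  mem[L5]=70
19. P1: load  L0  bus=[-]  L0: P0=I P1=S P2=S  mem[L0]=32
20. P1: store L4 := 54  bus=[-]  L4: P0=I P1=M P2=I  mem[L4]=50
21. P2: load  L4  bus=[BusRd,Flush]  L4: P0=I P1=S P2=S  mem[L4]=54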